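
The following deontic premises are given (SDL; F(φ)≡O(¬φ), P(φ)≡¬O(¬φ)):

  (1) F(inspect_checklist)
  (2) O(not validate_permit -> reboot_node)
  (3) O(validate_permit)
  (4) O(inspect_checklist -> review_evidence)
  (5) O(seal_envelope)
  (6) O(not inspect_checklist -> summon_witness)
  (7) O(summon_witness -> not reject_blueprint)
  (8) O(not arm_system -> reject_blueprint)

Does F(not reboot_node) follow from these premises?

No

Premise 2 is O(not validate_permit -> reboot_node), but O(not validate_permit) is not derivable from the premises, so it does not yield O(reboot_node).
No other premise forces O(reboot_node). An ideal world satisfying every premise can still have not reboot_node true, so F(not reboot_node) is not derivable.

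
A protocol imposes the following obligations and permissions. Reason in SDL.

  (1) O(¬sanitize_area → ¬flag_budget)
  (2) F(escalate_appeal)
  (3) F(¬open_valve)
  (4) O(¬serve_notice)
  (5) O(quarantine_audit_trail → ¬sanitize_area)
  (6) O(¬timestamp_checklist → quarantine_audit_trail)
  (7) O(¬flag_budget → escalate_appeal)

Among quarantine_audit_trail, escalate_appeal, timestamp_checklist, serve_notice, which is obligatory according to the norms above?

Premise 2 is F(escalate_appeal), i.e. O(¬escalate_appeal).
Premise 7 is O(¬flag_budget → escalate_appeal); contrapositively O(¬escalate_appeal → flag_budget). Since O(¬escalate_appeal) holds, K gives O(flag_budget).
The contrapositive of premise 1 (O(¬sanitize_area → ¬flag_budget)) is O(flag_budget → sanitize_area), and O(flag_budget) is already established, so O(sanitize_area).
Premise 5 is O(quarantine_audit_trail → ¬sanitize_area); contrapositively O(sanitize_area → ¬quarantine_audit_trail). Since O(sanitize_area) holds, K gives O(¬quarantine_audit_trail).
Premise 6, O(¬timestamp_checklist → quarantine_audit_trail), contraposes to O(¬quarantine_audit_trail → timestamp_checklist); with O(¬quarantine_audit_trail) we get O(timestamp_checklist).
So O(timestamp_checklist) holds — timestamp_checklist is obligatory. None of the other listed options is made obligatory by any chain of premises.

timestamp_checklist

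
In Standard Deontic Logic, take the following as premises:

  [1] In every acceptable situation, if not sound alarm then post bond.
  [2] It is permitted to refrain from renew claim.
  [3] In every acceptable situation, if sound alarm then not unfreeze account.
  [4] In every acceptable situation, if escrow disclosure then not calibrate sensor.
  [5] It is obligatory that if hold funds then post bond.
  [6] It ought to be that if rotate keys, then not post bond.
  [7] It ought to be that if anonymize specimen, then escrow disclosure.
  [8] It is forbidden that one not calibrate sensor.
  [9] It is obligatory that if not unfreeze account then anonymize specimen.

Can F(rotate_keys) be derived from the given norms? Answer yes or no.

Premise 8 is F(¬calibrate_sensor), i.e. O(calibrate_sensor).
Premise 4, O(escrow_disclosure → ¬calibrate_sensor), contraposes to O(calibrate_sensor → ¬escrow_disclosure); with O(calibrate_sensor) we get O(¬escrow_disclosure).
Premise 7, O(anonymize_specimen → escrow_disclosure), contraposes to O(¬escrow_disclosure → ¬anonymize_specimen); with O(¬escrow_disclosure) we get O(¬anonymize_specimen).
Premise 9 is O(¬unfreeze_account → anonymize_specimen); contrapositively O(¬anonymize_specimen → unfreeze_account). Since O(¬anonymize_specimen) holds, K gives O(unfreeze_account).
The contrapositive of premise 3 (O(sound_alarm → ¬unfreeze_account)) is O(unfreeze_account → ¬sound_alarm), and O(unfreeze_account) is already established, so O(¬sound_alarm).
Premise 1 is O(¬sound_alarm → post_bond); since O(¬sound_alarm), deontic closure gives O(post_bond).
Premise 6, O(rotate_keys → ¬post_bond), contraposes to O(post_bond → ¬rotate_keys); with O(post_bond) we get O(¬rotate_keys).
Premises 2, 5 do not contribute to this derivation.
So O(¬rotate_keys) holds, i.e. F(rotate_keys). The claim follows.

Yes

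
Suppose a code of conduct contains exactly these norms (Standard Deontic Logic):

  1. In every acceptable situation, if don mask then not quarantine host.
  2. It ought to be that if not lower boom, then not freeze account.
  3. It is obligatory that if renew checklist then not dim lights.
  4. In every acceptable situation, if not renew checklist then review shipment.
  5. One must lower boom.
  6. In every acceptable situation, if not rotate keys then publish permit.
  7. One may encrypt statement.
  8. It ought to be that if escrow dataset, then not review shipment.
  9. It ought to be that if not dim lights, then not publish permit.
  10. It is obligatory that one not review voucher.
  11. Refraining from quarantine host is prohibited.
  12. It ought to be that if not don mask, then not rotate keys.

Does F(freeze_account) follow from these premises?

No

Premise 2 is O(¬lower_boom → ¬freeze_account), but O(¬lower_boom) is not derivable from the premises, so it does not yield O(¬freeze_account).
No other premise forces O(¬freeze_account). An ideal world satisfying every premise can still have freeze_account true, so F(freeze_account) is not derivable.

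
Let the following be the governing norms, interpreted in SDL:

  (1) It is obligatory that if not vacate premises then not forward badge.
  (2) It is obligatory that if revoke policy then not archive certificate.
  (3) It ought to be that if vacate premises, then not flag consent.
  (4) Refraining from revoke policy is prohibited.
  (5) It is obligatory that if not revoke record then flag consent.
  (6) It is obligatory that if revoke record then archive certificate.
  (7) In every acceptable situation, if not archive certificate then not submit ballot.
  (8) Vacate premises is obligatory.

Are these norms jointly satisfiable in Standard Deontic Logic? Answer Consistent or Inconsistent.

Inconsistent

Premise 8 gives O(vacate_premises).
With premise 3, O(vacate_premises → ¬flag_consent), the K-axiom yields O(¬flag_consent).
Premise 5, O(¬revoke_record → flag_consent), contraposes to O(¬flag_consent → revoke_record); with O(¬flag_consent) we get O(revoke_record).
With premise 6, O(revoke_record → archive_certificate), the K-axiom yields O(archive_certificate).
Premise 2 is O(revoke_policy → ¬archive_certificate); contrapositively O(archive_certificate → ¬revoke_policy). Since O(archive_certificate) holds, K gives O(¬revoke_policy).
But premise 4, F(¬revoke_policy), means O(revoke_policy).
We now have both O(¬revoke_policy) and O(revoke_policy) — revoke_policy is simultaneously obligatory and forbidden, violating the D-axiom.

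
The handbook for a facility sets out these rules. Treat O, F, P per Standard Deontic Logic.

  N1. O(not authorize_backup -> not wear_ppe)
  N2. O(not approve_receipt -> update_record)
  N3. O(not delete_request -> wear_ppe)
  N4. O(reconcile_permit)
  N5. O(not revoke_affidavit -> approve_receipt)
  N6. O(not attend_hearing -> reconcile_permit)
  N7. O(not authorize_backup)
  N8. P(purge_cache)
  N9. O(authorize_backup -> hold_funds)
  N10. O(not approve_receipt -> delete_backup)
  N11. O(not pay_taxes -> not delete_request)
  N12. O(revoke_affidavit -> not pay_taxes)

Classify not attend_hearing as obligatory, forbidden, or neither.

Premise 6 is O(not attend_hearing -> reconcile_permit); even if O(reconcile_permit) held, inferring O(not attend_hearing) would be affirming the consequent — invalid.
No premise or chain of K-axiom applications forces O(not attend_hearing), and none forces O(attend_hearing). So not attend_hearing is neither obligatory nor forbidden under these norms.

Neither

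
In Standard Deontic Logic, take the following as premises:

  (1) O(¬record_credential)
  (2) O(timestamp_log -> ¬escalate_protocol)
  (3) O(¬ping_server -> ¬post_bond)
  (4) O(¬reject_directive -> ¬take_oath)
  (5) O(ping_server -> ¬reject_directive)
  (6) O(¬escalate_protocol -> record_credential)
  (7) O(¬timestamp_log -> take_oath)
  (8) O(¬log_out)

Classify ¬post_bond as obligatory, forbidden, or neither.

Obligatory

Premise 1 states O(¬record_credential) outright.
Premise 6 is O(¬escalate_protocol -> record_credential); contrapositively O(¬record_credential -> escalate_protocol). Since O(¬record_credential) holds, K gives O(escalate_protocol).
The contrapositive of premise 2 (O(timestamp_log -> ¬escalate_protocol)) is O(escalate_protocol -> ¬timestamp_log), and O(escalate_protocol) is already established, so O(¬timestamp_log).
Premise 7 is O(¬timestamp_log -> take_oath); since O(¬timestamp_log), deontic closure gives O(take_oath).
The contrapositive of premise 4 (O(¬reject_directive -> ¬take_oath)) is O(take_oath -> reject_directive), and O(take_oath) is already established, so O(reject_directive).
Premise 5, O(ping_server -> ¬reject_directive), contraposes to O(reject_directive -> ¬ping_server); with O(reject_directive) we get O(¬ping_server).
With premise 3, O(¬ping_server -> ¬post_bond), the K-axiom yields O(¬post_bond).
Premise 8 does not contribute to this derivation.
Hence ¬post_bond is obligatory.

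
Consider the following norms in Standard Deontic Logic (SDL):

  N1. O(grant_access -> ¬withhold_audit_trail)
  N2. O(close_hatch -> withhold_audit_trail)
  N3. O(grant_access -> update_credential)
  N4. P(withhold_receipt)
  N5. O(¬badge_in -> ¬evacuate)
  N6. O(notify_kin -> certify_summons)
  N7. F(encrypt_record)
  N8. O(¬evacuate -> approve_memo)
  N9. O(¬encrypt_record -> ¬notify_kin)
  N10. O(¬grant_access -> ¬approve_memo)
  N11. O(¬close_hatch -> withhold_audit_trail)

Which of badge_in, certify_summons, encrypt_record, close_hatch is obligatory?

badge_in

By case analysis on ¬close_hatch: premise 11 gives O(¬close_hatch -> withhold_audit_trail) and premise 2 gives O(close_hatch -> withhold_audit_trail), so O(withhold_audit_trail) either way.
The contrapositive of premise 1 (O(grant_access -> ¬withhold_audit_trail)) is O(withhold_audit_trail -> ¬grant_access), and O(withhold_audit_trail) is already established, so O(¬grant_access).
Premise 10 is O(¬grant_access -> ¬approve_memo); since O(¬grant_access), deontic closure gives O(¬approve_memo).
Premise 8 is O(¬evacuate -> approve_memo); contrapositively O(¬approve_memo -> evacuate). Since O(¬approve_memo) holds, K gives O(evacuate).
The contrapositive of premise 5 (O(¬badge_in -> ¬evacuate)) is O(evacuate -> badge_in), and O(evacuate) is already established, so O(badge_in).
So O(badge_in) holds — badge_in is obligatory. None of the other listed options is made obligatory by any chain of premises.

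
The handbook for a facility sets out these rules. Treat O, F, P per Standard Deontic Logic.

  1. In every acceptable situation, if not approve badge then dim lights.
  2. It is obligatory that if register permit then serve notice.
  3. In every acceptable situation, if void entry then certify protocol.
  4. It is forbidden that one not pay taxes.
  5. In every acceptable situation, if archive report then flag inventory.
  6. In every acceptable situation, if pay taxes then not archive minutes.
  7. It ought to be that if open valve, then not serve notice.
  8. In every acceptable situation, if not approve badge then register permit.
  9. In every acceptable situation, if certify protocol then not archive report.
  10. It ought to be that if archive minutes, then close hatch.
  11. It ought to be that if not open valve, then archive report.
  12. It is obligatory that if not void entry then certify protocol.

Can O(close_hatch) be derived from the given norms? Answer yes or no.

No

Premise 10 is O(archive_minutes → close_hatch), but O(archive_minutes) is not derivable from the premises, so it does not yield O(close_hatch).
No other premise forces O(close_hatch). An ideal world satisfying every premise can still have close_hatch false, so O(close_hatch) is not derivable.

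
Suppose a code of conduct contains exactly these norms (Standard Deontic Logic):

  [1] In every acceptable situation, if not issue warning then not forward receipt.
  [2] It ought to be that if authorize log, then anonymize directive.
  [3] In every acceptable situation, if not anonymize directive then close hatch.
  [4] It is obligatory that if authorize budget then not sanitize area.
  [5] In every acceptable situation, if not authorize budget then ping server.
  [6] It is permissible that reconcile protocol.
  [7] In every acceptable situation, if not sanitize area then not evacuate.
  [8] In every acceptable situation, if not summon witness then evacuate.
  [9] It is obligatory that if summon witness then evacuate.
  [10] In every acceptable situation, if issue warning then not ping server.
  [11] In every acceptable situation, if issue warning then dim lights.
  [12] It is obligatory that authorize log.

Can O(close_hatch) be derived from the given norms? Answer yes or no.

Premise 3 is O(¬anonymize_directive → close_hatch), but O(¬anonymize_directive) is not derivable from the premises, so it does not yield O(close_hatch).
No other premise forces O(close_hatch). An ideal world satisfying every premise can still have close_hatch false, so O(close_hatch) is not derivable.

No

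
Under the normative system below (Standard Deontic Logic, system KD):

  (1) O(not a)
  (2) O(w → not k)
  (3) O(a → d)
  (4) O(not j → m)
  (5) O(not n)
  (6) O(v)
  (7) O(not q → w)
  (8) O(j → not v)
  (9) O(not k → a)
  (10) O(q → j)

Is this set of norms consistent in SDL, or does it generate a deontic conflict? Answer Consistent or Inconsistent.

From premise 1 we have O(not a).
Premise 9 is O(not k → a); contrapositively O(not a → k). Since O(not a) holds, K gives O(k).
The contrapositive of premise 2 (O(w → not k)) is O(k → not w), and O(k) is already established, so O(not w).
Premise 7 is O(not q → w); contrapositively O(not w → q). Since O(not w) holds, K gives O(q).
With premise 10, O(q → j), the K-axiom yields O(j).
Applying K to premise 8 (O(j → not v)) and O(j) yields O(not v).
Yet premise 6 states O(v).
We now have both O(not v) and O(v) — v is simultaneously obligatory and forbidden, violating the D-axiom.

Inconsistent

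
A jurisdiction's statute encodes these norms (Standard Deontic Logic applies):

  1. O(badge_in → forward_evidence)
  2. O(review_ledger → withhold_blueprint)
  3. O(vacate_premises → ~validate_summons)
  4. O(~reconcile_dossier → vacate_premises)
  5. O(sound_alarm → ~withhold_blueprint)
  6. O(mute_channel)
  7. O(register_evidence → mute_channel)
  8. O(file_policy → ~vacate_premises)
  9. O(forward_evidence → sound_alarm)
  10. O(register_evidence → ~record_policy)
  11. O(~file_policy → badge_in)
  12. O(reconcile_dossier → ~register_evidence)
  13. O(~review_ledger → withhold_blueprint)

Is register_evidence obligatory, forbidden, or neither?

Premises 2 and 13 cover both cases: O(review_ledger → withhold_blueprint) and O(~review_ledger → withhold_blueprint). Since review_ledger ∨ ~review_ledger is a tautology, O(withhold_blueprint) follows.
Premise 5 is O(sound_alarm → ~withhold_blueprint); contrapositively O(withhold_blueprint → ~sound_alarm). Since O(withhold_blueprint) holds, K gives O(~sound_alarm).
The contrapositive of premise 9 (O(forward_evidence → sound_alarm)) is O(~sound_alarm → ~forward_evidence), and O(~sound_alarm) is already established, so O(~forward_evidence).
Premise 1 is O(badge_in → forward_evidence); contrapositively O(~forward_evidence → ~badge_in). Since O(~forward_evidence) holds, K gives O(~badge_in).
Premise 11, O(~file_policy → badge_in), contraposes to O(~badge_in → file_policy); with O(~badge_in) we get O(file_policy).
Premise 8 is O(file_policy → ~vacate_premises); since O(file_policy), deontic closure gives O(~vacate_premises).
The contrapositive of premise 4 (O(~reconcile_dossier → vacate_premises)) is O(~vacate_premises → reconcile_dossier), and O(~vacate_premises) is already established, so O(reconcile_dossier).
Applying K to premise 12 (O(reconcile_dossier → ~register_evidence)) and O(reconcile_dossier) yields O(~register_evidence).
Premises 3, 6, 7, 10 do not contribute to this derivation.
Thus O(~register_evidence), which is F(register_evidence): register_evidence is forbidden.

Forbidden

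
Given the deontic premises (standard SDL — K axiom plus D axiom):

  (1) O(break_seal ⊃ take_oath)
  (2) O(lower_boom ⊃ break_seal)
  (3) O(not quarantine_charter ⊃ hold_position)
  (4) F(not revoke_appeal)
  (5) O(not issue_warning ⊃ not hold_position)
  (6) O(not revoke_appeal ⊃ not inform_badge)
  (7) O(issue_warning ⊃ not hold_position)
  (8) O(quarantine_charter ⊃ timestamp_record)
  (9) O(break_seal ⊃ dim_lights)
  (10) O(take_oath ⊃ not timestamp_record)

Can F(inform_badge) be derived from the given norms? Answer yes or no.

Premise 6 is O(not revoke_appeal ⊃ not inform_badge), but O(not revoke_appeal) is not derivable from the premises, so it does not yield O(not inform_badge).
No other premise forces O(not inform_badge). An ideal world satisfying every premise can still have inform_badge true, so F(inform_badge) is not derivable.

No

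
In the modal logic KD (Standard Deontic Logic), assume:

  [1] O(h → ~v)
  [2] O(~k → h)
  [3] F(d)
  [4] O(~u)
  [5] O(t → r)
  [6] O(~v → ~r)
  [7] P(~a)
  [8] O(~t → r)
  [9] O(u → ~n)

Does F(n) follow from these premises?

Premise 9 is O(u → ~n), but O(u) is not derivable from the premises, so it does not yield O(~n).
No other premise forces O(~n). An ideal world satisfying every premise can still have n true, so F(n) is not derivable.

No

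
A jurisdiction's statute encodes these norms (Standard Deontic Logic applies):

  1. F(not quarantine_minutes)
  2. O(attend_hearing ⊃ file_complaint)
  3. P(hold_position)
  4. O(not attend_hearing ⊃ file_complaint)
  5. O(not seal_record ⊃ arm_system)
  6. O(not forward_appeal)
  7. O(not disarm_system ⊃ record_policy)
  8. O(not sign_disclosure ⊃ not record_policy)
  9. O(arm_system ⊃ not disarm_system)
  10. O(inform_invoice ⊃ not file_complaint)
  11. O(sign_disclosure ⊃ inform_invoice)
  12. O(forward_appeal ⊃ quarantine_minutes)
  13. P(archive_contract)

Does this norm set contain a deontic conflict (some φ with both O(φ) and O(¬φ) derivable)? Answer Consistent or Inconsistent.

Consistent

Premise 12 is O(forward_appeal ⊃ quarantine_minutes); even if O(quarantine_minutes) held, inferring O(forward_appeal) would be affirming the consequent — invalid.
So O(forward_appeal) is not derivable, and the apparent clash with O(not forward_appeal) does not arise.
A world satisfying every obligation exists (e.g. archive_contract=false, arm_system=false, attend_hearing=false, disarm_system=true, file_complaint=true, forward_appeal=false, hold_position=false, inform_invoice=false, quarantine_minutes=true, record_policy=false, seal_record=true, sign_disclosure=false); no atom is both obligatory and forbidden, so the set is consistent.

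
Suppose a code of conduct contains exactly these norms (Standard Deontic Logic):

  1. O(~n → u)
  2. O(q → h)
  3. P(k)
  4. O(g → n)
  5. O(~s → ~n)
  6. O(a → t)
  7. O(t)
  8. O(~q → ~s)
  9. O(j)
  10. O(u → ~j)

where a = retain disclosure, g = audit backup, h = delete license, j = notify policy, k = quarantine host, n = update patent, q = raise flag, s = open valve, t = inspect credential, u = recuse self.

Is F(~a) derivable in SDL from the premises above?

Premise 6 is O(a → t); even if O(t) held, inferring O(a) would be affirming the consequent — invalid.
No other premise forces O(a). An ideal world satisfying every premise can still have ~a true, so F(~a) is not derivable.

No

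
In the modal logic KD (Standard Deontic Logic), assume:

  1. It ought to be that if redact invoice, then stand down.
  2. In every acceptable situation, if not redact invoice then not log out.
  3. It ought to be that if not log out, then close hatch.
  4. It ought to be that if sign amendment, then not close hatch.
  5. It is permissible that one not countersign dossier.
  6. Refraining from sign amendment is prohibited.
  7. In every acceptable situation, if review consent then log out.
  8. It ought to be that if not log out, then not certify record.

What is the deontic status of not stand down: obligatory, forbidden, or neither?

Premise 6, F(¬sign_amendment), is equivalent to O(sign_amendment).
Premise 4 is O(sign_amendment → ¬close_hatch); since O(sign_amendment), deontic closure gives O(¬close_hatch).
Premise 3 is O(¬log_out → close_hatch); contrapositively O(¬close_hatch → log_out). Since O(¬close_hatch) holds, K gives O(log_out).
Premise 2 is O(¬redact_invoice → ¬log_out); contrapositively O(log_out → redact_invoice). Since O(log_out) holds, K gives O(redact_invoice).
From O(redact_invoice) and premise 1, O(redact_invoice → stand_down), we obtain O(stand_down).
Premises 5, 7, 8 do not contribute to this derivation.
Thus O(stand_down), which is F(¬stand_down): ¬stand_down is forbidden.

Forbidden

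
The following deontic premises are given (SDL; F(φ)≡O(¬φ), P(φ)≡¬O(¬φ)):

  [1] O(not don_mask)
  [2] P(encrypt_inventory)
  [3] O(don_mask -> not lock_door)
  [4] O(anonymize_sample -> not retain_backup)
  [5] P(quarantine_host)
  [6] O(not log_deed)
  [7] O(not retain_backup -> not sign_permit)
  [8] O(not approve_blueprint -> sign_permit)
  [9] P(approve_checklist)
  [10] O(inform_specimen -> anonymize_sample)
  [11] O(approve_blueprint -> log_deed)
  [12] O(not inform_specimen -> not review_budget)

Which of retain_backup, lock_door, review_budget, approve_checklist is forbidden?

review_budget

Premise 6 states O(not log_deed) outright.
Premise 11 is O(approve_blueprint -> log_deed); contrapositively O(not log_deed -> not approve_blueprint). Since O(not log_deed) holds, K gives O(not approve_blueprint).
With premise 8, O(not approve_blueprint -> sign_permit), the K-axiom yields O(sign_permit).
The contrapositive of premise 7 (O(not retain_backup -> not sign_permit)) is O(sign_permit -> retain_backup), and O(sign_permit) is already established, so O(retain_backup).
Premise 4 is O(anonymize_sample -> not retain_backup); contrapositively O(retain_backup -> not anonymize_sample). Since O(retain_backup) holds, K gives O(not anonymize_sample).
The contrapositive of premise 10 (O(inform_specimen -> anonymize_sample)) is O(not anonymize_sample -> not inform_specimen), and O(not anonymize_sample) is already established, so O(not inform_specimen).
With premise 12, O(not inform_specimen -> not review_budget), the K-axiom yields O(not review_budget).
So O(not review_budget) holds, i.e. review_budget is forbidden. None of the other listed options is forbidden under the premises.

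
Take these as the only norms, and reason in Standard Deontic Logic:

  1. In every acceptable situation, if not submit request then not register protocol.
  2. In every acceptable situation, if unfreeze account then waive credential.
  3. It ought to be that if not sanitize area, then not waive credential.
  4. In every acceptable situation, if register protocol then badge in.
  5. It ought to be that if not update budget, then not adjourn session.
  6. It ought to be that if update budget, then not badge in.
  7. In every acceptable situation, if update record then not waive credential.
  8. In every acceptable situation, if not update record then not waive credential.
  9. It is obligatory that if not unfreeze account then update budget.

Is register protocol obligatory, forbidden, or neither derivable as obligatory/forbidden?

By case analysis on update_record: premise 7 gives O(update_record → ¬waive_credential) and premise 8 gives O(¬update_record → ¬waive_credential), so O(¬waive_credential) either way.
Premise 2, O(unfreeze_account → waive_credential), contraposes to O(¬waive_credential → ¬unfreeze_account); with O(¬waive_credential) we get O(¬unfreeze_account).
Premise 9 is O(¬unfreeze_account → update_budget); since O(¬unfreeze_account), deontic closure gives O(update_budget).
Applying K to premise 6 (O(update_budget → ¬badge_in)) and O(update_budget) yields O(¬badge_in).
Premise 4 is O(register_protocol → badge_in); contrapositively O(¬badge_in → ¬register_protocol). Since O(¬badge_in) holds, K gives O(¬register_protocol).
Premises 1, 3, 5 do not contribute to this derivation.
Thus O(¬register_protocol), which is F(register_protocol): register_protocol is forbidden.

Forbidden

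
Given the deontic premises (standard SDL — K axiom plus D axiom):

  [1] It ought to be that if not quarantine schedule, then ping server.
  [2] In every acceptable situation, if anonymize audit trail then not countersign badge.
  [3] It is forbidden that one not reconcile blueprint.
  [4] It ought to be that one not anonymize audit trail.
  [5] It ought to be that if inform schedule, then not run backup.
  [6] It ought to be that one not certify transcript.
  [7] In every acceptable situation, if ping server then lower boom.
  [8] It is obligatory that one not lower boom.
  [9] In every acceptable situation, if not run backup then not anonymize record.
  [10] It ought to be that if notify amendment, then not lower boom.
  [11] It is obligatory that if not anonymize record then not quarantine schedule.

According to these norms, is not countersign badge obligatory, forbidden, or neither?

Premise 2 is O(anonymize_audit_trail → ¬countersign_badge), but O(anonymize_audit_trail) is not derivable from the premises, so it does not yield O(¬countersign_badge).
No premise or chain of K-axiom applications forces O(¬countersign_badge), and none forces O(countersign_badge). So ¬countersign_badge is neither obligatory nor forbidden under these norms.

Neither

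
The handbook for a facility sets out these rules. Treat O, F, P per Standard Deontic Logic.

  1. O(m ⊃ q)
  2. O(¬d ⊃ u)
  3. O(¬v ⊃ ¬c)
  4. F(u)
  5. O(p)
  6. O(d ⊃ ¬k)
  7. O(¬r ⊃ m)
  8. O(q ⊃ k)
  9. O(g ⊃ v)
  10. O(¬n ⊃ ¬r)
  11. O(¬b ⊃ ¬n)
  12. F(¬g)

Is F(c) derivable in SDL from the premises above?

No

Premise 3 is O(¬v ⊃ ¬c), but O(¬v) is not derivable from the premises, so it does not yield O(¬c).
No other premise forces O(¬c). An ideal world satisfying every premise can still have c true, so F(c) is not derivable.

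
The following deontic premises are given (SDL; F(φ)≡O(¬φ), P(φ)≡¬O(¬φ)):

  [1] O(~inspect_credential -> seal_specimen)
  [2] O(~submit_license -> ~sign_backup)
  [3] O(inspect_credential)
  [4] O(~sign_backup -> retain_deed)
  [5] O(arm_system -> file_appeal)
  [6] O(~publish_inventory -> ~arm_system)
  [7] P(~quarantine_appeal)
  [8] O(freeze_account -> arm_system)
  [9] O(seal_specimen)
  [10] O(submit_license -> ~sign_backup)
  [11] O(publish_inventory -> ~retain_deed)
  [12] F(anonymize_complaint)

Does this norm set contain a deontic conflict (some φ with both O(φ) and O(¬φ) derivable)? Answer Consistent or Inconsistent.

Consistent

Premise 1 is O(~inspect_credential -> seal_specimen); even if O(seal_specimen) held, inferring O(~inspect_credential) would be affirming the consequent — invalid.
So O(~inspect_credential) is not derivable, and the apparent clash with O(inspect_credential) does not arise.
A world satisfying every obligation exists (e.g. anonymize_complaint=false, arm_system=false, file_appeal=false, freeze_account=false, inspect_credential=true, publish_inventory=false, quarantine_appeal=false, retain_deed=true, seal_specimen=true, sign_backup=false, submit_license=false); no atom is both obligatory and forbidden, so the set is consistent.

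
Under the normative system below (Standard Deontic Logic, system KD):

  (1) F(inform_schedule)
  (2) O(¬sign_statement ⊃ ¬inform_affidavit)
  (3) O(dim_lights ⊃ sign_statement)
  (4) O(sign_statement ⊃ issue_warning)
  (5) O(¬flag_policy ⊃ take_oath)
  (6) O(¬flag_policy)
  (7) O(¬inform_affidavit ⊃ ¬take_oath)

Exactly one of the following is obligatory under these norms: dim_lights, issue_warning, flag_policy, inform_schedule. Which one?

Premise 6 gives O(¬flag_policy).
From O(¬flag_policy) and premise 5, O(¬flag_policy ⊃ take_oath), we obtain O(take_oath).
Premise 7, O(¬inform_affidavit ⊃ ¬take_oath), contraposes to O(take_oath ⊃ inform_affidavit); with O(take_oath) we get O(inform_affidavit).
Premise 2 is O(¬sign_statement ⊃ ¬inform_affidavit); contrapositively O(inform_affidavit ⊃ sign_statement). Since O(inform_affidavit) holds, K gives O(sign_statement).
With premise 4, O(sign_statement ⊃ issue_warning), the K-axiom yields O(issue_warning).
So O(issue_warning) holds — issue_warning is obligatory. None of the other listed options is made obligatory by any chain of premises.

issue_warning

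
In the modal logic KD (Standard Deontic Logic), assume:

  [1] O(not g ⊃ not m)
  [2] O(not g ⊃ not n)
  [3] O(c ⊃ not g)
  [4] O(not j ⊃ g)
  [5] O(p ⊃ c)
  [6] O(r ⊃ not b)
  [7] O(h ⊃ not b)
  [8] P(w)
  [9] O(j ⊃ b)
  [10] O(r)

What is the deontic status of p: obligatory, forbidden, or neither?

Forbidden

Premise 10 gives O(r).
Premise 6 is O(r ⊃ not b); since O(r), deontic closure gives O(not b).
Premise 9, O(j ⊃ b), contraposes to O(not b ⊃ not j); with O(not b) we get O(not j).
Premise 4 is O(not j ⊃ g); since O(not j), deontic closure gives O(g).
Premise 3 is O(c ⊃ not g); contrapositively O(g ⊃ not c). Since O(g) holds, K gives O(not c).
The contrapositive of premise 5 (O(p ⊃ c)) is O(not c ⊃ not p), and O(not c) is already established, so O(not p).
Premises 1, 2, 7, 8 do not contribute to this derivation.
Thus O(not p), which is F(p): p is forbidden.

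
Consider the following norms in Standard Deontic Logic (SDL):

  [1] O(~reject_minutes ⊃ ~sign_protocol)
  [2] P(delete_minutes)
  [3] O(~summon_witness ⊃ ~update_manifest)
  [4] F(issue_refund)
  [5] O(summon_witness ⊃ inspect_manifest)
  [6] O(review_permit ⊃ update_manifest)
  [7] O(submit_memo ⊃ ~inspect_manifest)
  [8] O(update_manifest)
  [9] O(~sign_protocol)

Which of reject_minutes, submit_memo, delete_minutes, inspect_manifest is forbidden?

submit_memo

Premise 8 states O(update_manifest) outright.
Premise 3, O(~summon_witness ⊃ ~update_manifest), contraposes to O(update_manifest ⊃ summon_witness); with O(update_manifest) we get O(summon_witness).
Premise 5 is O(summon_witness ⊃ inspect_manifest); since O(summon_witness), deontic closure gives O(inspect_manifest).
Premise 7, O(submit_memo ⊃ ~inspect_manifest), contraposes to O(inspect_manifest ⊃ ~submit_memo); with O(inspect_manifest) we get O(~submit_memo).
So O(~submit_memo) holds, i.e. submit_memo is forbidden. None of the other listed options is forbidden under the premises.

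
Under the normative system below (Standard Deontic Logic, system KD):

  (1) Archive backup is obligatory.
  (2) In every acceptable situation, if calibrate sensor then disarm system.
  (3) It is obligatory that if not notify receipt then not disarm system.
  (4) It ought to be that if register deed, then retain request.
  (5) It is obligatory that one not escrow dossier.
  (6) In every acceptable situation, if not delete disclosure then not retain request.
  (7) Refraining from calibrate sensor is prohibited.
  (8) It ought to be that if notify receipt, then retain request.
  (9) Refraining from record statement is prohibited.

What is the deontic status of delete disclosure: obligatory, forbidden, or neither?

F(¬calibrate_sensor) at premise 7 means O(calibrate_sensor).
From O(calibrate_sensor) and premise 2, O(calibrate_sensor → disarm_system), we obtain O(disarm_system).
The contrapositive of premise 3 (O(¬notify_receipt → ¬disarm_system)) is O(disarm_system → notify_receipt), and O(disarm_system) is already established, so O(notify_receipt).
With premise 8, O(notify_receipt → retain_request), the K-axiom yields O(retain_request).
The contrapositive of premise 6 (O(¬delete_disclosure → ¬retain_request)) is O(retain_request → delete_disclosure), and O(retain_request) is already established, so O(delete_disclosure).
Premises 1, 4, 5, 9 do not contribute to this derivation.
Hence delete_disclosure is obligatory.

Obligatory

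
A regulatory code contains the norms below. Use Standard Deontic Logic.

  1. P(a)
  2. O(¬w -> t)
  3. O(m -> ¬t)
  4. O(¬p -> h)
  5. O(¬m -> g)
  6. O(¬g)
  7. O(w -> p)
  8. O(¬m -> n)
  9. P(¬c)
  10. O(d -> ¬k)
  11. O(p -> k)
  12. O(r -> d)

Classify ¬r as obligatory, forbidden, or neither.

Obligatory

From premise 6 we have O(¬g).
The contrapositive of premise 5 (O(¬m -> g)) is O(¬g -> m), and O(¬g) is already established, so O(m).
Premise 3 is O(m -> ¬t); since O(m), deontic closure gives O(¬t).
Premise 2, O(¬w -> t), contraposes to O(¬t -> w); with O(¬t) we get O(w).
Premise 7 is O(w -> p); since O(w), deontic closure gives O(p).
From O(p) and premise 11, O(p -> k), we obtain O(k).
Premise 10, O(d -> ¬k), contraposes to O(k -> ¬d); with O(k) we get O(¬d).
Premise 12 is O(r -> d); contrapositively O(¬d -> ¬r). Since O(¬d) holds, K gives O(¬r).
Premises 1, 4, 8, 9 do not contribute to this derivation.
Hence ¬r is obligatory.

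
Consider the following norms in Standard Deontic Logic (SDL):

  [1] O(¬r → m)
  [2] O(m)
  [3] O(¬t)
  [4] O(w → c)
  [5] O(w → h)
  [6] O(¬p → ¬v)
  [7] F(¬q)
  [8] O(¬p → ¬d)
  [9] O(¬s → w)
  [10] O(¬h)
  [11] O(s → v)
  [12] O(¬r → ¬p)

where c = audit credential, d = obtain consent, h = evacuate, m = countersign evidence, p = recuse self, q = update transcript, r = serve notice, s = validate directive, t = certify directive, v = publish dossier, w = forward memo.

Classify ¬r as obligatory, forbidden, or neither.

From premise 10 we have O(¬h).
The contrapositive of premise 5 (O(w → h)) is O(¬h → ¬w), and O(¬h) is already established, so O(¬w).
Premise 9, O(¬s → w), contraposes to O(¬w → s); with O(¬w) we get O(s).
Applying K to premise 11 (O(s → v)) and O(s) yields O(v).
Premise 6 is O(¬p → ¬v); contrapositively O(v → p). Since O(v) holds, K gives O(p).
The contrapositive of premise 12 (O(¬r → ¬p)) is O(p → r), and O(p) is already established, so O(r).
Premises 1, 2, 3, 4, 7, 8 do not contribute to this derivation.
Thus O(r), which is F(¬r): ¬r is forbidden.

Forbidden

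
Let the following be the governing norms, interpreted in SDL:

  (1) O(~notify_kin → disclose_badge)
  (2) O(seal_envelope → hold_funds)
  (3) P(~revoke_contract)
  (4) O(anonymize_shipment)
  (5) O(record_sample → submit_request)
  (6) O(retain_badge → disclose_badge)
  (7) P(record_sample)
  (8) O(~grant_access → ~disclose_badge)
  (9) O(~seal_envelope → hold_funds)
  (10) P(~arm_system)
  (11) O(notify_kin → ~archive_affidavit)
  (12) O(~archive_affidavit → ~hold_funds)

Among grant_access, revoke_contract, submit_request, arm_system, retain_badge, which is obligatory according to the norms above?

grant_access

Premises 9 and 2 cover both cases: O(~seal_envelope → hold_funds) and O(seal_envelope → hold_funds). Since ~seal_envelope ∨ seal_envelope is a tautology, O(hold_funds) follows.
Premise 12, O(~archive_affidavit → ~hold_funds), contraposes to O(hold_funds → archive_affidavit); with O(hold_funds) we get O(archive_affidavit).
The contrapositive of premise 11 (O(notify_kin → ~archive_affidavit)) is O(archive_affidavit → ~notify_kin), and O(archive_affidavit) is already established, so O(~notify_kin).
With premise 1, O(~notify_kin → disclose_badge), the K-axiom yields O(disclose_badge).
Premise 8, O(~grant_access → ~disclose_badge), contraposes to O(disclose_badge → grant_access); with O(disclose_badge) we get O(grant_access).
So O(grant_access) holds — grant_access is obligatory. None of the other listed options is made obligatory by any chain of premises.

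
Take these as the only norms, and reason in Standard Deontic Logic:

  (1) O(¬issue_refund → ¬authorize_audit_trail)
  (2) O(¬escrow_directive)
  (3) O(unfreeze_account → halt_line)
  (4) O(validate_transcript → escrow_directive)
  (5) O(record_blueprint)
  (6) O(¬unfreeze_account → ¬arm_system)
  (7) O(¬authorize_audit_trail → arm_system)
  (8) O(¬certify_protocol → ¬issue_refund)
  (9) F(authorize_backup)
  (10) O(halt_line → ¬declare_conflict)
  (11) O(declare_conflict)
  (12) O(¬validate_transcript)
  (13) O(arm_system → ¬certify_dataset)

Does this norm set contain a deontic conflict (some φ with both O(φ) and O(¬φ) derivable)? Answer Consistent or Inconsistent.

Consistent

Premise 4 is O(validate_transcript → escrow_directive), but O(validate_transcript) is not derivable from the premises, so it does not yield O(escrow_directive).
So O(escrow_directive) is not derivable, and the apparent clash with O(¬escrow_directive) does not arise.
A world satisfying every obligation exists (e.g. arm_system=false, authorize_audit_trail=true, authorize_backup=false, certify_dataset=false, certify_protocol=true, declare_conflict=true, escrow_directive=false, halt_line=false, issue_refund=true, record_blueprint=true, unfreeze_account=false, validate_transcript=false); no atom is both obligatory and forbidden, so the set is consistent.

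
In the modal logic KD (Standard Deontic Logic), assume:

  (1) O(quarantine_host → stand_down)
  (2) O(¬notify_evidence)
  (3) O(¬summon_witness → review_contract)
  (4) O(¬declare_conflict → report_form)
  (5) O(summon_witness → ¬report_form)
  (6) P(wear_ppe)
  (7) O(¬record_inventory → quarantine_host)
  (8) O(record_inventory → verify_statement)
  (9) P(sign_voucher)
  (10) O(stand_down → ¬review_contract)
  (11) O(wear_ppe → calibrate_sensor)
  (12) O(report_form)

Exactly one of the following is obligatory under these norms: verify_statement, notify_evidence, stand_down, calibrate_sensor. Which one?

Premise 12 states O(report_form) outright.
Premise 5 is O(summon_witness → ¬report_form); contrapositively O(report_form → ¬summon_witness). Since O(report_form) holds, K gives O(¬summon_witness).
From O(¬summon_witness) and premise 3, O(¬summon_witness → review_contract), we obtain O(review_contract).
Premise 10, O(stand_down → ¬review_contract), contraposes to O(review_contract → ¬stand_down); with O(review_contract) we get O(¬stand_down).
The contrapositive of premise 1 (O(quarantine_host → stand_down)) is O(¬stand_down → ¬quarantine_host), and O(¬stand_down) is already established, so O(¬quarantine_host).
Premise 7 is O(¬record_inventory → quarantine_host); contrapositively O(¬quarantine_host → record_inventory). Since O(¬quarantine_host) holds, K gives O(record_inventory).
Premise 8 is O(record_inventory → verify_statement); since O(record_inventory), deontic closure gives O(verify_statement).
So O(verify_statement) holds — verify_statement is obligatory. None of the other listed options is made obligatory by any chain of premises.

verify_statement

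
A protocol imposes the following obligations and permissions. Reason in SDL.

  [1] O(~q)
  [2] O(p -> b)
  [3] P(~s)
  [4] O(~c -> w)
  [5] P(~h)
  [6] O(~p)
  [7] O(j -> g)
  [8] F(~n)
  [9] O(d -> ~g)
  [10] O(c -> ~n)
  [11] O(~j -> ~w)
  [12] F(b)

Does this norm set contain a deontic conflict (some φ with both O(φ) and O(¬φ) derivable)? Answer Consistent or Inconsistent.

Premise 2 is O(p -> b), but O(p) is not derivable from the premises, so it does not yield O(b).
So O(b) is not derivable, and the apparent clash with O(~b) does not arise.
A world satisfying every obligation exists (e.g. b=false, c=false, d=false, g=true, h=false, j=true, n=true, p=false, q=false, s=false, w=true); no atom is both obligatory and forbidden, so the set is consistent.

Consistent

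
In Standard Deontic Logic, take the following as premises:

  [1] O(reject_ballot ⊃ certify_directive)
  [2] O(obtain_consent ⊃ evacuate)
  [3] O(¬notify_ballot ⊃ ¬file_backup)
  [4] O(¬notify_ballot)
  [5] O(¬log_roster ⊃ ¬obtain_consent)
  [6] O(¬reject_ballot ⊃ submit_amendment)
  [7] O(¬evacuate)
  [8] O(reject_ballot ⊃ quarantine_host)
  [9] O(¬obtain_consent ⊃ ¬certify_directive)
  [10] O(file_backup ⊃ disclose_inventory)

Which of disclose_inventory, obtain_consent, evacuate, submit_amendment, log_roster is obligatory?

submit_amendment

Premise 7 states O(¬evacuate) outright.
Premise 2 is O(obtain_consent ⊃ evacuate); contrapositively O(¬evacuate ⊃ ¬obtain_consent). Since O(¬evacuate) holds, K gives O(¬obtain_consent).
With premise 9, O(¬obtain_consent ⊃ ¬certify_directive), the K-axiom yields O(¬certify_directive).
Premise 1, O(reject_ballot ⊃ certify_directive), contraposes to O(¬certify_directive ⊃ ¬reject_ballot); with O(¬certify_directive) we get O(¬reject_ballot).
From O(¬reject_ballot) and premise 6, O(¬reject_ballot ⊃ submit_amendment), we obtain O(submit_amendment).
So O(submit_amendment) holds — submit_amendment is obligatory. None of the other listed options is made obligatory by any chain of premises.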